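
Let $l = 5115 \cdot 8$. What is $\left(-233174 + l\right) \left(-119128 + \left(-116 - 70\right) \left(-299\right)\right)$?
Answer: $12210820556$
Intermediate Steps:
$l = 40920$
$\left(-233174 + l\right) \left(-119128 + \left(-116 - 70\right) \left(-299\right)\right) = \left(-233174 + 40920\right) \left(-119128 + \left(-116 - 70\right) \left(-299\right)\right) = - 192254 \left(-119128 - -55614\right) = - 192254 \left(-119128 + 55614\right) = \left(-192254\right) \left(-63514\right) = 12210820556$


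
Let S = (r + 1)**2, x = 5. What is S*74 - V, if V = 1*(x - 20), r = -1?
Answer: 15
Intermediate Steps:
S = 0 (S = (-1 + 1)**2 = 0**2 = 0)
V = -15 (V = 1*(5 - 20) = 1*(-15) = -15)
S*74 - V = 0*74 - 1*(-15) = 0 + 15 = 15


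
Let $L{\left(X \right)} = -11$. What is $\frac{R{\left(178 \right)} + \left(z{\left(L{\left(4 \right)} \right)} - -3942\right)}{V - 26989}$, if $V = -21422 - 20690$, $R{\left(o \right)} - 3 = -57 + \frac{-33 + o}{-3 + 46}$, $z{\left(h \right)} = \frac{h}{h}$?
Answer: $- \frac{167372}{2971343} \approx -0.056329$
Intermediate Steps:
$z{\left(h \right)} = 1$
$R{\left(o \right)} = - \frac{2355}{43} + \frac{o}{43}$ ($R{\left(o \right)} = 3 + \left(-57 + \frac{-33 + o}{-3 + 46}\right) = 3 + \left(-57 + \frac{-33 + o}{43}\right) = 3 + \left(-57 + \left(-33 + o\right) \frac{1}{43}\right) = 3 + \left(-57 + \left(- \frac{33}{43} + \frac{o}{43}\right)\right) = 3 + \left(- \frac{2484}{43} + \frac{o}{43}\right) = - \frac{2355}{43} + \frac{o}{43}$)
$V = -42112$
$\frac{R{\left(178 \right)} + \left(z{\left(L{\left(4 \right)} \right)} - -3942\right)}{V - 26989} = \frac{\left(- \frac{2355}{43} + \frac{1}{43} \cdot 178\right) + \left(1 - -3942\right)}{-42112 - 26989} = \frac{\left(- \frac{2355}{43} + \frac{178}{43}\right) + \left(1 + 3942\right)}{-69101} = \left(- \frac{2177}{43} + 3943\right) \left(- \frac{1}{69101}\right) = \frac{167372}{43} \left(- \frac{1}{69101}\right) = - \frac{167372}{2971343}$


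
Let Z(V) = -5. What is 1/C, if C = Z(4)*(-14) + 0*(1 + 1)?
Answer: 1/70 ≈ 0.014286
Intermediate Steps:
C = 70 (C = -5*(-14) + 0*(1 + 1) = 70 + 0*2 = 70 + 0 = 70)
1/C = 1/70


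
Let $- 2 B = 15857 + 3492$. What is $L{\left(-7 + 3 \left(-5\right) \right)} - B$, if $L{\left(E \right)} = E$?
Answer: $\frac{19305}{2} \approx 9652.5$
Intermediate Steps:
$B = - \frac{19349}{2}$ ($B = - \frac{15857 + 3492}{2} = \left(- \frac{1}{2}\right) 19349 = - \frac{19349}{2} \approx -9674.5$)
$L{\left(-7 + 3 \left(-5\right) \right)} - B = \left(-7 + 3 \left(-5\right)\right) - - \frac{19349}{2} = \left(-7 - 15\right) + \frac{19349}{2} = -22 + \frac{19349}{2} = \frac{19305}{2}$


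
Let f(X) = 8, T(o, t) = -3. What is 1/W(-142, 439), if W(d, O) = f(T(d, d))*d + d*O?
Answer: -1/63474 ≈ -1.5754e-5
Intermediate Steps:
W(d, O) = 8*d + O*d (W(d, O) = 8*d + d*O = 8*d + O*d)
1/W(-142, 439) = 1/(-142*(8 + 439)) = 1/(-142*447) = 1/(-63474) = -1/63474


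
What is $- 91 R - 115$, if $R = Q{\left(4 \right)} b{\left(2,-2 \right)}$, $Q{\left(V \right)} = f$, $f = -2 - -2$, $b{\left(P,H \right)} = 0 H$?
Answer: $-115$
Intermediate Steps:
$b{\left(P,H \right)} = 0$
$f = 0$ ($f = -2 + 2 = 0$)
$Q{\left(V \right)} = 0$
$R = 0$ ($R = 0 \cdot 0 = 0$)
$- 91 R - 115 = \left(-91\right) 0 - 115 = 0 - 115 = -115$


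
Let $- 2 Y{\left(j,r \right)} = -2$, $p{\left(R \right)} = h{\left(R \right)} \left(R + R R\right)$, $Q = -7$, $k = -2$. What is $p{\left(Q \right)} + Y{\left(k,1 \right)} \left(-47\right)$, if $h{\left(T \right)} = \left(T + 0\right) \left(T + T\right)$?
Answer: $4069$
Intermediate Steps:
$h{\left(T \right)} = 2 T^{2}$ ($h{\left(T \right)} = T 2 T = 2 T^{2}$)
$p{\left(R \right)} = 2 R^{2} \left(R + R^{2}\right)$ ($p{\left(R \right)} = 2 R^{2} \left(R + R R\right) = 2 R^{2} \left(R + R^{2}\right)$)
$Y{\left(j,r \right)} = 1$ ($Y{\left(j,r \right)} = \left(- \frac{1}{2}\right) \left(-2\right) = 1$)
$p{\left(Q \right)} + Y{\left(k,1 \right)} \left(-47\right) = 2 \left(-7\right)^{3} \left(1 - 7\right) + 1 \left(-47\right) = 2 \left(-343\right) \left(-6\right) - 47 = 4116 - 47 = 4069$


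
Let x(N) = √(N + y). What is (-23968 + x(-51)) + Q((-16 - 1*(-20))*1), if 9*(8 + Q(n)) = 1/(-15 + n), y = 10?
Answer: -2373625/99 + I*√41 ≈ -23976.0 + 6.4031*I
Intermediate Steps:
Q(n) = -8 + 1/(9*(-15 + n))
x(N) = √(10 + N) (x(N) = √(N + 10) = √(10 + N))
(-23968 + x(-51)) + Q((-16 - 1*(-20))*1) = (-23968 + √(10 - 51)) + (1081 - 72*(-16 - 1*(-20)))/(9*(-15 + (-16 - 1*(-20))*1)) = (-23968 + √(-41)) + (1081 - 72*(-16 + 20))/(9*(-15 + (-16 + 20)*1)) = (-23968 + I*√41) + (1081 - 288)/(9*(-15 + 4*1)) = (-23968 + I*√41) + (1081 - 72*4)/(9*(-15 + 4)) = (-23968 + I*√41) + (⅑)*(1081 - 288)/(-11) = (-23968 + I*√41) + (⅑)*(-1/11)*793 = (-23968 + I*√41) - 793/99 = -2373625/99 + I*√41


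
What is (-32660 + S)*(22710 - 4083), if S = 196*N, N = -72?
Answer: -871222044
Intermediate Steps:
S = -14112 (S = 196*(-72) = -14112)
(-32660 + S)*(22710 - 4083) = (-32660 - 14112)*(22710 - 4083) = -46772*18627 = -871222044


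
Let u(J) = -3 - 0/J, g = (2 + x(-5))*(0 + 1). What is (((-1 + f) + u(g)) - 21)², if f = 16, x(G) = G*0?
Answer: 81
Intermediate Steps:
x(G) = 0
g = 2 (g = (2 + 0)*(0 + 1) = 2*1 = 2)
u(J) = -3 (u(J) = -3 - 1*0 = -3 + 0 = -3)
(((-1 + f) + u(g)) - 21)² = (((-1 + 16) - 3) - 21)² = ((15 - 3) - 21)² = (12 - 21)² = (-9)² = 81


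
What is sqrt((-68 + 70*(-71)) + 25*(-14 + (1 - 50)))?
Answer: I*sqrt(6613) ≈ 81.32*I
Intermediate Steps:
sqrt((-68 + 70*(-71)) + 25*(-14 + (1 - 50))) = sqrt((-68 - 4970) + 25*(-14 - 49)) = sqrt(-5038 + 25*(-63)) = sqrt(-5038 - 1575) = sqrt(-6613) = I*sqrt(6613)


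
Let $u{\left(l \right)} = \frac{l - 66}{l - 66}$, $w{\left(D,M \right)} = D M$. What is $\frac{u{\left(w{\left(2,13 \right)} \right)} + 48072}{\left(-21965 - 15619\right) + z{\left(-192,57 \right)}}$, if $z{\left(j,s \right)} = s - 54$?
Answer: $- \frac{48073}{37581} \approx -1.2792$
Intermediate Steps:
$z{\left(j,s \right)} = -54 + s$
$u{\left(l \right)} = 1$ ($u{\left(l \right)} = \frac{-66 + l}{-66 + l} = 1$)
$\frac{u{\left(w{\left(2,13 \right)} \right)} + 48072}{\left(-21965 - 15619\right) + z{\left(-192,57 \right)}} = \frac{1 + 48072}{\left(-21965 - 15619\right) + \left(-54 + 57\right)} = \frac{48073}{-37584 + 3} = \frac{48073}{-37581} = 48073 \left(- \frac{1}{37581}\right) = - \frac{48073}{37581}$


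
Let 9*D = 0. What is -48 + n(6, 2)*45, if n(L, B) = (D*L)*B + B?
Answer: 42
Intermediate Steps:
D = 0 (D = (⅑)*0 = 0)
n(L, B) = B (n(L, B) = (0*L)*B + B = 0*B + B = 0 + B = B)
-48 + n(6, 2)*45 = -48 + 2*45 = -48 + 90 = 42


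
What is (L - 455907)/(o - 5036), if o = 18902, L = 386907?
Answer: -11500/2311 ≈ -4.9762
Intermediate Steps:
(L - 455907)/(o - 5036) = (386907 - 455907)/(18902 - 5036) = -69000/13866 = -69000*1/13866 = -11500/2311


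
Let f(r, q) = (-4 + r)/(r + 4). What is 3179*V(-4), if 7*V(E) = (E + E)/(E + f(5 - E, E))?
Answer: 330616/329 ≈ 1004.9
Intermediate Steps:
f(r, q) = (-4 + r)/(4 + r)
V(E) = 2*E/(7*(E + (1 - E)/(9 - E))) (V(E) = ((E + E)/(E + (-4 + (5 - E))/(4 + (5 - E))))/7 = ((2*E)/(E + (1 - E)/(9 - E)))/7 = (2*E/(E + (1 - E)/(9 - E)))/7 = 2*E/(7*(E + (1 - E)/(9 - E))))
3179*V(-4) = 3179*((2/7)*(-4)*(-9 - 4)/(-1 + (-4)² - 8*(-4))) = 3179*((2/7)*(-4)*(-13)/(-1 + 16 + 32)) = 3179*((2/7)*(-4)*(-13)/47) = 3179*((2/7)*(-4)*(1/47)*(-13)) = 3179*(104/329) = 330616/329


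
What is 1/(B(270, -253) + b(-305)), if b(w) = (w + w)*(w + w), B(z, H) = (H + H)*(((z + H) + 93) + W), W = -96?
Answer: 1/365016 ≈ 2.7396e-6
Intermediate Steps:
B(z, H) = 2*H*(-3 + H + z) (B(z, H) = (H + H)*(((z + H) + 93) - 96) = (2*H)*(((H + z) + 93) - 96) = (2*H)*((93 + H + z) - 96) = (2*H)*(-3 + H + z) = 2*H*(-3 + H + z))
b(w) = 4*w² (b(w) = (2*w)*(2*w) = 4*w²)
1/(B(270, -253) + b(-305)) = 1/(2*(-253)*(-3 - 253 + 270) + 4*(-305)²) = 1/(2*(-253)*14 + 4*93025) = 1/(-7084 + 372100) = 1/365016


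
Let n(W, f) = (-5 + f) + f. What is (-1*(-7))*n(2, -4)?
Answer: -91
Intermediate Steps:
n(W, f) = -5 + 2*f
(-1*(-7))*n(2, -4) = (-1*(-7))*(-5 + 2*(-4)) = 7*(-5 - 8) = 7*(-13) = -91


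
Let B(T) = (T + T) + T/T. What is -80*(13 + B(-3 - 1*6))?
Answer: 320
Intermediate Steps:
B(T) = 1 + 2*T (B(T) = 2*T + 1 = 1 + 2*T)
-80*(13 + B(-3 - 1*6)) = -80*(13 + (1 + 2*(-3 - 1*6))) = -80*(13 + (1 + 2*(-3 - 6))) = -80*(13 + (1 + 2*(-9))) = -80*(13 + (1 - 18)) = -80*(13 - 17) = -80*(-4) = 320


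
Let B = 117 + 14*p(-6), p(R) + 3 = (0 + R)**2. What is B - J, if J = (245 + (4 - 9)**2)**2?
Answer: -72321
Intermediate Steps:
p(R) = -3 + R**2 (p(R) = -3 + (0 + R)**2 = -3 + R**2)
B = 579 (B = 117 + 14*(-3 + (-6)**2) = 117 + 14*(-3 + 36) = 117 + 14*33 = 117 + 462 = 579)
J = 72900 (J = (245 + (-5)**2)**2 = (245 + 25)**2 = 270**2 = 72900)
B - J = 579 - 1*72900 = 579 - 72900 = -72321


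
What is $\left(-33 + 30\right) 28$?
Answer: $-84$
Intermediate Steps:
$\left(-33 + 30\right) 28 = \left(-3\right) 28 = -84$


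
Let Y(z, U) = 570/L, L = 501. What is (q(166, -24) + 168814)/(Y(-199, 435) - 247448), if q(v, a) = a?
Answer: -14093965/20661813 ≈ -0.68213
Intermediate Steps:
Y(z, U) = 190/167 (Y(z, U) = 570/501 = 570*(1/501) = 190/167)
(q(166, -24) + 168814)/(Y(-199, 435) - 247448) = (-24 + 168814)/(190/167 - 247448) = 168790/(-41323626/167) = 168790*(-167/41323626) = -14093965/20661813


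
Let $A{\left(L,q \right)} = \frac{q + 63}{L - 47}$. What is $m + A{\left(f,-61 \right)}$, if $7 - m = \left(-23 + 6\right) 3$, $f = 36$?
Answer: $\frac{636}{11} \approx 57.818$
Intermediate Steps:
$A{\left(L,q \right)} = \frac{63 + q}{-47 + L}$
$m = 58$ ($m = 7 - \left(-23 + 6\right) 3 = 7 - \left(-17\right) 3 = 7 - -51 = 7 + 51 = 58$)
$m + A{\left(f,-61 \right)} = 58 + \frac{63 - 61}{-47 + 36} = 58 + \frac{1}{-11} \cdot 2 = 58 - \frac{2}{11} = \frac{636}{11}$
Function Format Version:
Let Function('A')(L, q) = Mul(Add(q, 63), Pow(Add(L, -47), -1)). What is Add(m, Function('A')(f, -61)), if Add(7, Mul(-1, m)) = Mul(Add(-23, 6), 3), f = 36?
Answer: Rational(636, 11) ≈ 57.818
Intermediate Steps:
Function('A')(L, q) = Mul(Pow(Add(-47, L), -1), Add(63, q)) (Function('A')(L, q) = Mul(Add(63, q), Pow(Add(-47, L), -1)) = Mul(Pow(Add(-47, L), -1), Add(63, q)))
m = 58 (m = Add(7, Mul(-1, Mul(Add(-23, 6), 3))) = Add(7, Mul(-1, Mul(-17, 3))) = Add(7, Mul(-1, -51)) = Add(7, 51) = 58)
Add(m, Function('A')(f, -61)) = Add(58, Mul(Pow(Add(-47, 36), -1), Add(63, -61))) = Add(58, Mul(Pow(-11, -1), 2)) = Add(58, Mul(Rational(-1, 11), 2)) = Add(58, Rational(-2, 11)) = Rational(636, 11)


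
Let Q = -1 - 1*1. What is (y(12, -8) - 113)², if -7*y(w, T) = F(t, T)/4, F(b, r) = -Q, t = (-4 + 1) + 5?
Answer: 2505889/196 ≈ 12785.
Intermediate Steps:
Q = -2 (Q = -1 - 1 = -2)
t = 2 (t = -3 + 5 = 2)
F(b, r) = 2 (F(b, r) = -1*(-2) = 2)
y(w, T) = -1/14 (y(w, T) = -2/(7*4) = -⅐*½ = -1/14)
(y(12, -8) - 113)² = (-1/14 - 113)² = (-1583/14)² = 2505889/196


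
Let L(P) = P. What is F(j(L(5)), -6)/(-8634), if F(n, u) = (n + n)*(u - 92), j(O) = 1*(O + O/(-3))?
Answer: 980/12951 ≈ 0.075670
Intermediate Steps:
j(O) = 2*O/3 (j(O) = 1*(O + O*(-⅓)) = 1*(O - O/3) = 1*(2*O/3) = 2*O/3)
F(n, u) = 2*n*(-92 + u) (F(n, u) = (2*n)*(-92 + u) = 2*n*(-92 + u))
F(j(L(5)), -6)/(-8634) = (2*((⅔)*5)*(-92 - 6))/(-8634) = (2*(10/3)*(-98))*(-1/8634) = -1960/3*(-1/8634) = 980/12951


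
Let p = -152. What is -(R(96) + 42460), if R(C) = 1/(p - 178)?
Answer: -14011799/330 ≈ -42460.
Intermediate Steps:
R(C) = -1/330 (R(C) = 1/(-152 - 178) = 1/(-330) = -1/330)
-(R(96) + 42460) = -(-1/330 + 42460) = -1*14011799/330 = -14011799/330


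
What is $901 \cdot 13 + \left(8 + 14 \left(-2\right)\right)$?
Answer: $11693$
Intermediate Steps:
$901 \cdot 13 + \left(8 + 14 \left(-2\right)\right) = 11713 + \left(8 - 28\right) = 11713 - 20 = 11693$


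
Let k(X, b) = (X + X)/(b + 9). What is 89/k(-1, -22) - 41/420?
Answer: 242929/420 ≈ 578.40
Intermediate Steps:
k(X, b) = 2*X/(9 + b) (k(X, b) = (2*X)/(9 + b) = 2*X/(9 + b))
89/k(-1, -22) - 41/420 = 89/((2*(-1)/(9 - 22))) - 41/420 = 89/((2*(-1)/(-13))) - 41*1/420 = 89/((2*(-1)*(-1/13))) - 41/420 = 89/(2/13) - 41/420 = 89*(13/2) - 41/420 = 1157/2 - 41/420 = 242929/420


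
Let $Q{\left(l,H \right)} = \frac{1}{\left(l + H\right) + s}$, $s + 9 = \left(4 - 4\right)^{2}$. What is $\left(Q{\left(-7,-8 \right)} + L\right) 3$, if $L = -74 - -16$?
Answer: $- \frac{1393}{8} \approx -174.13$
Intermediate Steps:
$s = -9$ ($s = -9 + \left(4 - 4\right)^{2} = -9 + 0^{2} = -9 + 0 = -9$)
$L = -58$ ($L = -74 + 16 = -58$)
$Q{\left(l,H \right)} = \frac{1}{-9 + H + l}$ ($Q{\left(l,H \right)} = \frac{1}{\left(l + H\right) - 9} = \frac{1}{\left(H + l\right) - 9} = \frac{1}{-9 + H + l}$)
$\left(Q{\left(-7,-8 \right)} + L\right) 3 = \left(\frac{1}{-9 - 8 - 7} - 58\right) 3 = \left(\frac{1}{-24} - 58\right) 3 = \left(- \frac{1}{24} - 58\right) 3 = \left(- \frac{1393}{24}\right) 3 = - \frac{1393}{8}$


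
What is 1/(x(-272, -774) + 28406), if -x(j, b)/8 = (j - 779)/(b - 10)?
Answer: 98/2782737 ≈ 3.5217e-5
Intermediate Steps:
x(j, b) = -8*(-779 + j)/(-10 + b) (x(j, b) = -8*(j - 779)/(b - 10) = -8*(-779 + j)/(-10 + b))
1/(x(-272, -774) + 28406) = 1/(8*(779 - 1*(-272))/(-10 - 774) + 28406) = 1/(8*(779 + 272)/(-784) + 28406) = 1/(8*(-1/784)*1051 + 28406) = 1/(-1051/98 + 28406) = 1/(2782737/98) = 98/2782737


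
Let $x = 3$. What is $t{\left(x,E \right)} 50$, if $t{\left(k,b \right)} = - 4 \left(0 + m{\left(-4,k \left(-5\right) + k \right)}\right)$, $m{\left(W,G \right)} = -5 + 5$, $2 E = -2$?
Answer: $0$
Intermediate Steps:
$E = -1$ ($E = \frac{1}{2} \left(-2\right) = -1$)
$m{\left(W,G \right)} = 0$
$t{\left(k,b \right)} = 0$ ($t{\left(k,b \right)} = - 4 \left(0 + 0\right) = \left(-4\right) 0 = 0$)
$t{\left(x,E \right)} 50 = 0 \cdot 50 = 0$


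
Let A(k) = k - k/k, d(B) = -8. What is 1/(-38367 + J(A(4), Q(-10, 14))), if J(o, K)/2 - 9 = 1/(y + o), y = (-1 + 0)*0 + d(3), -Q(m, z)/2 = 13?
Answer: -5/191747 ≈ -2.6076e-5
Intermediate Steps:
Q(m, z) = -26 (Q(m, z) = -2*13 = -26)
A(k) = -1 + k (A(k) = k - 1*1 = k - 1 = -1 + k)
y = -8 (y = (-1 + 0)*0 - 8 = -1*0 - 8 = 0 - 8 = -8)
J(o, K) = 18 + 2/(-8 + o)
1/(-38367 + J(A(4), Q(-10, 14))) = 1/(-38367 + 2*(-71 + 9*(-1 + 4))/(-8 + (-1 + 4))) = 1/(-38367 + 2*(-71 + 9*3)/(-8 + 3)) = 1/(-38367 + 2*(-71 + 27)/(-5)) = 1/(-38367 + 2*(-⅕)*(-44)) = 1/(-38367 + 88/5) = 1/(-191747/5) = -5/191747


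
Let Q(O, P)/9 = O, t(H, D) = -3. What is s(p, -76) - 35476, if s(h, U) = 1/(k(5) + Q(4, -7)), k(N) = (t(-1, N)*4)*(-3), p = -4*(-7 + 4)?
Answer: -2554271/72 ≈ -35476.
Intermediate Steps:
Q(O, P) = 9*O
p = 12 (p = -4*(-3) = 12)
k(N) = 36 (k(N) = -3*4*(-3) = -12*(-3) = 36)
s(h, U) = 1/72 (s(h, U) = 1/(36 + 9*4) = 1/(36 + 36) = 1/72)
s(p, -76) - 35476 = 1/72 - 35476 = -2554271/72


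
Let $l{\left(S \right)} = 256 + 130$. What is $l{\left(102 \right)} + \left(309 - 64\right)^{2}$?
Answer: $60411$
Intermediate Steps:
$l{\left(S \right)} = 386$
$l{\left(102 \right)} + \left(309 - 64\right)^{2} = 386 + \left(309 - 64\right)^{2} = 386 + 245^{2} = 386 + 60025 = 60411$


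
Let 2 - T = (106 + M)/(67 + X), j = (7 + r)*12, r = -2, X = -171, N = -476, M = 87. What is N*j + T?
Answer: -2969839/104 ≈ -28556.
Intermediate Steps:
j = 60 (j = (7 - 2)*12 = 5*12 = 60)
T = 401/104 (T = 2 - (106 + 87)/(67 - 171) = 2 - 193/(-104) = 2 - 193*(-1)/104 = 2 - 1*(-193/104) = 2 + 193/104 = 401/104 ≈ 3.8558)
N*j + T = -476*60 + 401/104 = -28560 + 401/104 = -2969839/104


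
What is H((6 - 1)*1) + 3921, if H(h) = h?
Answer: 3926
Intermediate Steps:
H((6 - 1)*1) + 3921 = (6 - 1)*1 + 3921 = 5*1 + 3921 = 5 + 3921 = 3926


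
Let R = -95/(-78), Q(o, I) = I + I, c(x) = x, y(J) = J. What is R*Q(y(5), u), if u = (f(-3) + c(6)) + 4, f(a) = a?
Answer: 665/39 ≈ 17.051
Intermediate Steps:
u = 7 (u = (-3 + 6) + 4 = 3 + 4 = 7)
Q(o, I) = 2*I
R = 95/78 (R = -95*(-1/78) = 95/78 ≈ 1.2179)
R*Q(y(5), u) = 95*(2*7)/78 = (95/78)*14 = 665/39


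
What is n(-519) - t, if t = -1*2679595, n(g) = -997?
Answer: 2678598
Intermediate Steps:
t = -2679595
n(-519) - t = -997 - 1*(-2679595) = -997 + 2679595 = 2678598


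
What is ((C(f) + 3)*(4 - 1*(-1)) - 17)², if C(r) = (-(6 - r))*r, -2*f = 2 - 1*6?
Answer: 1764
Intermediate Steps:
f = 2 (f = -(2 - 1*6)/2 = -(2 - 6)/2 = -½*(-4) = 2)
C(r) = r*(-6 + r) (C(r) = (-6 + r)*r = r*(-6 + r))
((C(f) + 3)*(4 - 1*(-1)) - 17)² = ((2*(-6 + 2) + 3)*(4 - 1*(-1)) - 17)² = ((2*(-4) + 3)*(4 + 1) - 17)² = ((-8 + 3)*5 - 17)² = (-5*5 - 17)² = (-25 - 17)² = (-42)² = 1764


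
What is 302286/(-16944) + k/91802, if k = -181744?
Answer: -2569160809/129624424 ≈ -19.820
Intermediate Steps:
302286/(-16944) + k/91802 = 302286/(-16944) - 181744/91802 = 302286*(-1/16944) - 181744*1/91802 = -50381/2824 - 90872/45901 = -2569160809/129624424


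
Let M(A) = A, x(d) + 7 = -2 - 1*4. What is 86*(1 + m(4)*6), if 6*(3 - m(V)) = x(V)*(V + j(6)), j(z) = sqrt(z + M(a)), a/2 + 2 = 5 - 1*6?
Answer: 6106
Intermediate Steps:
x(d) = -13 (x(d) = -7 + (-2 - 1*4) = -7 + (-2 - 4) = -7 - 6 = -13)
a = -6 (a = -4 + 2*(5 - 1*6) = -4 + 2*(5 - 6) = -4 + 2*(-1) = -4 - 2 = -6)
j(z) = sqrt(-6 + z) (j(z) = sqrt(z - 6) = sqrt(-6 + z))
m(V) = 3 + 13*V/6 (m(V) = 3 - (-13)*(V + sqrt(-6 + 6))/6 = 3 - (-13)*(V + sqrt(0))/6 = 3 - (-13)*(V + 0)/6 = 3 - (-13)*V/6 = 3 + 13*V/6)
86*(1 + m(4)*6) = 86*(1 + (3 + (13/6)*4)*6) = 86*(1 + (3 + 26/3)*6) = 86*(1 + (35/3)*6) = 86*(1 + 70) = 86*71 = 6106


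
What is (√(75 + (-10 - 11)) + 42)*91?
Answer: 3822 + 273*√6 ≈ 4490.7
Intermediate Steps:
(√(75 + (-10 - 11)) + 42)*91 = (√(75 - 21) + 42)*91 = (√54 + 42)*91 = (3*√6 + 42)*91 = (42 + 3*√6)*91 = 3822 + 273*√6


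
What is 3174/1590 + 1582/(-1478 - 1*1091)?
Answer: 134253/97255 ≈ 1.3804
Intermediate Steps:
3174/1590 + 1582/(-1478 - 1*1091) = 3174*(1/1590) + 1582/(-1478 - 1091) = 529/265 + 1582/(-2569) = 529/265 + 1582*(-1/2569) = 529/265 - 226/367 = 134253/97255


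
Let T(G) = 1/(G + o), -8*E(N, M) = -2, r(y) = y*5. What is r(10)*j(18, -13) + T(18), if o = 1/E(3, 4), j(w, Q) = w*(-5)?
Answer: -98999/22 ≈ -4500.0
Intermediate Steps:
r(y) = 5*y
E(N, M) = ¼ (E(N, M) = -⅛*(-2) = ¼)
j(w, Q) = -5*w
o = 4 (o = 1/(¼) = 4)
T(G) = 1/(4 + G) (T(G) = 1/(G + 4) = 1/(4 + G))
r(10)*j(18, -13) + T(18) = (5*10)*(-5*18) + 1/(4 + 18) = 50*(-90) + 1/22 = -4500 + 1/22 = -98999/22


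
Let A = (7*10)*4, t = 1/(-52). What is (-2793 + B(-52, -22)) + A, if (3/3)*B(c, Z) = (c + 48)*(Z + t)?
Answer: -31524/13 ≈ -2424.9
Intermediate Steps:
t = -1/52 ≈ -0.019231
B(c, Z) = (48 + c)*(-1/52 + Z) (B(c, Z) = (c + 48)*(Z - 1/52) = (48 + c)*(-1/52 + Z))
A = 280 (A = 70*4 = 280)
(-2793 + B(-52, -22)) + A = (-2793 + (-12/13 + 48*(-22) - 1/52*(-52) - 22*(-52))) + 280 = (-2793 + (-12/13 - 1056 + 1 + 1144)) + 280 = (-2793 + 1145/13) + 280 = -35164/13 + 280 = -31524/13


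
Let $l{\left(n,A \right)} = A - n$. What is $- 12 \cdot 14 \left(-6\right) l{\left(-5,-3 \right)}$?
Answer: $2016$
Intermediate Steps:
$- 12 \cdot 14 \left(-6\right) l{\left(-5,-3 \right)} = - 12 \cdot 14 \left(-6\right) \left(-3 - -5\right) = - 12 \left(- 84 \left(-3 + 5\right)\right) = - 12 \left(\left(-84\right) 2\right) = \left(-12\right) \left(-168\right) = 2016$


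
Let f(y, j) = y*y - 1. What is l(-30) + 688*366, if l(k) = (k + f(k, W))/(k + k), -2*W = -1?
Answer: 15107611/60 ≈ 2.5179e+5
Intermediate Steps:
W = ½ (W = -½*(-1) = ½ ≈ 0.50000)
f(y, j) = -1 + y² (f(y, j) = y² - 1 = -1 + y²)
l(k) = (-1 + k + k²)/(2*k) (l(k) = (k + (-1 + k²))/(k + k) = (-1 + k + k²)/((2*k)) = (-1 + k + k²)*(1/(2*k)) = (-1 + k + k²)/(2*k))
l(-30) + 688*366 = (½)*(-1 - 30 + (-30)²)/(-30) + 688*366 = (½)*(-1/30)*(-1 - 30 + 900) + 251808 = (½)*(-1/30)*869 + 251808 = -869/60 + 251808 = 15107611/60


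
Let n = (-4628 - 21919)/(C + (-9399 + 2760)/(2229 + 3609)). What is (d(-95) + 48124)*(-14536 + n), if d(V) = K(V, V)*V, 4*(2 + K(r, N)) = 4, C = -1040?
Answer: -157510288496686/225117 ≈ -6.9968e+8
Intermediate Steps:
K(r, N) = -1 (K(r, N) = -2 + (¼)*4 = -2 + 1 = -1)
n = 17220154/675351 (n = (-4628 - 21919)/(-1040 + (-9399 + 2760)/(2229 + 3609)) = -26547/(-1040 - 6639/5838) = -26547/(-1040 - 6639*1/5838) = -26547/(-1040 - 2213/1946) = -26547/(-2026053/1946) = -26547*(-1946/2026053) = 17220154/675351 ≈ 25.498)
d(V) = -V
(d(-95) + 48124)*(-14536 + n) = (-1*(-95) + 48124)*(-14536 + 17220154/675351) = (95 + 48124)*(-9799681982/675351) = 48219*(-9799681982/675351) = -157510288496686/225117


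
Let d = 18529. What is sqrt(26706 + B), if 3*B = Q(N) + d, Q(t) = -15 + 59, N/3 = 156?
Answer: sqrt(32897) ≈ 181.38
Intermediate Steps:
N = 468 (N = 3*156 = 468)
Q(t) = 44
B = 6191 (B = (44 + 18529)/3 = (1/3)*18573 = 6191)
sqrt(26706 + B) = sqrt(26706 + 6191) = sqrt(32897)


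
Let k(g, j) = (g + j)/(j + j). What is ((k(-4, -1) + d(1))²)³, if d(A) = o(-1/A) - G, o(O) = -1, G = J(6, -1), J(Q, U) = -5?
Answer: 4826809/64 ≈ 75419.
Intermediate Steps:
G = -5
k(g, j) = (g + j)/(2*j) (k(g, j) = (g + j)/((2*j)) = (g + j)*(1/(2*j)) = (g + j)/(2*j))
d(A) = 4 (d(A) = -1 - 1*(-5) = -1 + 5 = 4)
((k(-4, -1) + d(1))²)³ = (((½)*(-4 - 1)/(-1) + 4)²)³ = (((½)*(-1)*(-5) + 4)²)³ = ((5/2 + 4)²)³ = ((13/2)²)³ = (169/4)³ = 4826809/64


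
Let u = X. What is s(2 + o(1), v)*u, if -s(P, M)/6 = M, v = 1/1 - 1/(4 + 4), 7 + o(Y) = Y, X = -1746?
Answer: 18333/2 ≈ 9166.5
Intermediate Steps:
o(Y) = -7 + Y
u = -1746
v = 7/8 (v = 1*1 - 1/8 = 1 - 1*⅛ = 1 - ⅛ = 7/8 ≈ 0.87500)
s(P, M) = -6*M
s(2 + o(1), v)*u = -6*7/8*(-1746) = -21/4*(-1746) = 18333/2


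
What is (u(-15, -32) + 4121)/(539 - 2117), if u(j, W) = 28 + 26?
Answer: -4175/1578 ≈ -2.6458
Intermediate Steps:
u(j, W) = 54
(u(-15, -32) + 4121)/(539 - 2117) = (54 + 4121)/(539 - 2117) = 4175/(-1578) = 4175*(-1/1578) = -4175/1578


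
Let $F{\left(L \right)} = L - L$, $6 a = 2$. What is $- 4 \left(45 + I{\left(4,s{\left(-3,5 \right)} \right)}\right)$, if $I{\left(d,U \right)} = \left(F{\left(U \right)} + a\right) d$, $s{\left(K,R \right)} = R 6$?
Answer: $- \frac{556}{3} \approx -185.33$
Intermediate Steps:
$a = \frac{1}{3}$ ($a = \frac{1}{6} \cdot 2 = \frac{1}{3} \approx 0.33333$)
$F{\left(L \right)} = 0$
$s{\left(K,R \right)} = 6 R$
$I{\left(d,U \right)} = \frac{d}{3}$ ($I{\left(d,U \right)} = \left(0 + \frac{1}{3}\right) d = \frac{d}{3}$)
$- 4 \left(45 + I{\left(4,s{\left(-3,5 \right)} \right)}\right) = - 4 \left(45 + \frac{1}{3} \cdot 4\right) = - 4 \left(45 + \frac{4}{3}\right) = \left(-4\right) \frac{139}{3} = - \frac{556}{3}$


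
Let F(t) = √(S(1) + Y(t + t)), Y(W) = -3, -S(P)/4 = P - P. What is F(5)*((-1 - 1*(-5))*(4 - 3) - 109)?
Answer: -105*I*√3 ≈ -181.87*I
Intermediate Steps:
S(P) = 0 (S(P) = -4*(P - P) = -4*0 = 0)
F(t) = I*√3 (F(t) = √(0 - 3) = √(-3) = I*√3)
F(5)*((-1 - 1*(-5))*(4 - 3) - 109) = (I*√3)*((-1 - 1*(-5))*(4 - 3) - 109) = (I*√3)*((-1 + 5)*1 - 109) = (I*√3)*(4*1 - 109) = (I*√3)*(4 - 109) = (I*√3)*(-105) = -105*I*√3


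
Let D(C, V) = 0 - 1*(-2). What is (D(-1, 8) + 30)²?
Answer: 1024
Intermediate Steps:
D(C, V) = 2 (D(C, V) = 0 + 2 = 2)
(D(-1, 8) + 30)² = (2 + 30)² = 32² = 1024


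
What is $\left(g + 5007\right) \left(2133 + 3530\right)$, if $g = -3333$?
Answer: $9479862$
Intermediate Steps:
$\left(g + 5007\right) \left(2133 + 3530\right) = \left(-3333 + 5007\right) \left(2133 + 3530\right) = 1674 \cdot 5663 = 9479862$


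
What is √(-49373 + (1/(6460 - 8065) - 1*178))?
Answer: 2*I*√31911154095/1605 ≈ 222.6*I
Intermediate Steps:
√(-49373 + (1/(6460 - 8065) - 1*178)) = √(-49373 + (1/(-1605) - 178)) = √(-49373 + (-1/1605 - 178)) = √(-49373 - 285691/1605) = √(-79529356/1605) = 2*I*√31911154095/1605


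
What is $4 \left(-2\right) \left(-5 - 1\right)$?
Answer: $48$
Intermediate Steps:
$4 \left(-2\right) \left(-5 - 1\right) = - 8 \left(-5 - 1\right) = \left(-8\right) \left(-6\right) = 48$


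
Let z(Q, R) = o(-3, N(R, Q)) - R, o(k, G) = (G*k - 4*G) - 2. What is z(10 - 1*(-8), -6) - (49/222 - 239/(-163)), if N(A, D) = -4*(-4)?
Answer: -3969133/36186 ≈ -109.69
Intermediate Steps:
N(A, D) = 16
o(k, G) = -2 - 4*G + G*k (o(k, G) = (-4*G + G*k) - 2 = -2 - 4*G + G*k)
z(Q, R) = -114 - R (z(Q, R) = (-2 - 4*16 + 16*(-3)) - R = (-2 - 64 - 48) - R = -114 - R)
z(10 - 1*(-8), -6) - (49/222 - 239/(-163)) = (-114 - 1*(-6)) - (49/222 - 239/(-163)) = (-114 + 6) - (49*(1/222) - 239*(-1/163)) = -108 - (49/222 + 239/163) = -108 - 1*61045/36186 = -108 - 61045/36186 = -3969133/36186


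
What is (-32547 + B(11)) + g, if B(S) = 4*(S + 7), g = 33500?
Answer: 1025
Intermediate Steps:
B(S) = 28 + 4*S (B(S) = 4*(7 + S) = 28 + 4*S)
(-32547 + B(11)) + g = (-32547 + (28 + 4*11)) + 33500 = (-32547 + (28 + 44)) + 33500 = (-32547 + 72) + 33500 = -32475 + 33500 = 1025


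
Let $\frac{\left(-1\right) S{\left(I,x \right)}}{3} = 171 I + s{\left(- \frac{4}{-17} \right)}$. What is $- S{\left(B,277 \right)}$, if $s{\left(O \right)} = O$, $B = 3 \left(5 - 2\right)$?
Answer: $\frac{78501}{17} \approx 4617.7$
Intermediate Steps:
$B = 9$ ($B = 3 \cdot 3 = 9$)
$S{\left(I,x \right)} = - \frac{12}{17} - 513 I$ ($S{\left(I,x \right)} = - 3 \left(171 I - \frac{4}{-17}\right) = - 3 \left(171 I - - \frac{4}{17}\right) = - 3 \left(171 I + \frac{4}{17}\right) = - 3 \left(\frac{4}{17} + 171 I\right) = - \frac{12}{17} - 513 I$)
$- S{\left(B,277 \right)} = - (- \frac{12}{17} - 4617) = \left(-1\right) \left(- \frac{78501}{17}\right) = \frac{78501}{17}$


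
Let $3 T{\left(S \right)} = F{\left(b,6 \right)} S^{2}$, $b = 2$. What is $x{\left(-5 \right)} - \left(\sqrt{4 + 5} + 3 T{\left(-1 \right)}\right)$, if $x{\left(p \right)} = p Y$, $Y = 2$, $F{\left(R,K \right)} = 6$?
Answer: $-19$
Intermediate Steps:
$T{\left(S \right)} = 2 S^{2}$ ($T{\left(S \right)} = \frac{6 S^{2}}{3} = 2 S^{2}$)
$x{\left(p \right)} = 2 p$ ($x{\left(p \right)} = p 2 = 2 p$)
$x{\left(-5 \right)} - \left(\sqrt{4 + 5} + 3 T{\left(-1 \right)}\right) = 2 \left(-5\right) - \left(\sqrt{4 + 5} + 3 \cdot 2 \left(-1\right)^{2}\right) = -10 - \left(\sqrt{9} + 3 \cdot 2 \cdot 1\right) = -10 - \left(3 + 3 \cdot 2\right) = -10 - \left(3 + 6\right) = -10 - 9 = -19$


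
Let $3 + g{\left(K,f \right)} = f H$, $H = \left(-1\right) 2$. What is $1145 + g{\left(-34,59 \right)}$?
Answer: $1024$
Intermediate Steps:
$H = -2$
$g{\left(K,f \right)} = -3 - 2 f$ ($g{\left(K,f \right)} = -3 + f \left(-2\right) = -3 - 2 f$)
$1145 + g{\left(-34,59 \right)} = 1145 - 121 = 1024$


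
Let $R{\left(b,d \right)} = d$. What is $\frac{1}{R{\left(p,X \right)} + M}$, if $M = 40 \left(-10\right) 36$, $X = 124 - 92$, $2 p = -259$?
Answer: $- \frac{1}{14368} \approx -6.9599 \cdot 10^{-5}$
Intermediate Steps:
$p = - \frac{259}{2}$ ($p = \frac{1}{2} \left(-259\right) = - \frac{259}{2} \approx -129.5$)
$X = 32$ ($X = 124 - 92 = 32$)
$M = -14400$ ($M = \left(-400\right) 36 = -14400$)
$\frac{1}{R{\left(p,X \right)} + M} = \frac{1}{32 - 14400} = \frac{1}{-14368} = - \frac{1}{14368}$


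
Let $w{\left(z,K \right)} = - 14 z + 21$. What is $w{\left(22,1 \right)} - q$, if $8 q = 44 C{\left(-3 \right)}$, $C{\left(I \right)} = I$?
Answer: $- \frac{541}{2} \approx -270.5$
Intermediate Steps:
$w{\left(z,K \right)} = 21 - 14 z$
$q = - \frac{33}{2}$ ($q = \frac{44 \left(-3\right)}{8} = \frac{1}{8} \left(-132\right) = - \frac{33}{2} \approx -16.5$)
$w{\left(22,1 \right)} - q = \left(21 - 308\right) - - \frac{33}{2} = \left(21 - 308\right) + \frac{33}{2} = -287 + \frac{33}{2} = - \frac{541}{2}$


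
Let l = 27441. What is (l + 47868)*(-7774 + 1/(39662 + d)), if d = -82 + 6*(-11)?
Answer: -23133556812015/39514 ≈ -5.8545e+8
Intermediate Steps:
d = -148 (d = -82 - 66 = -148)
(l + 47868)*(-7774 + 1/(39662 + d)) = (27441 + 47868)*(-7774 + 1/(39662 - 148)) = 75309*(-7774 + 1/39514) = 75309*(-307181835/39514) = -23133556812015/39514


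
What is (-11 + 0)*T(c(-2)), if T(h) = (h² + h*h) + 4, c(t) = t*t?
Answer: -396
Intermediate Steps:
c(t) = t²
T(h) = 4 + 2*h² (T(h) = (h² + h²) + 4 = 2*h² + 4 = 4 + 2*h²)
(-11 + 0)*T(c(-2)) = (-11 + 0)*(4 + 2*((-2)²)²) = -11*(4 + 2*4²) = -11*(4 + 2*16) = -11*(4 + 32) = -11*36 = -396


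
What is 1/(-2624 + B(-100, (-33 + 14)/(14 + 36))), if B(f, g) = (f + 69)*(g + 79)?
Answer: -50/253061 ≈ -0.00019758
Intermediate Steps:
B(f, g) = (69 + f)*(79 + g)
1/(-2624 + B(-100, (-33 + 14)/(14 + 36))) = 1/(-2624 + (5451 + 69*((-33 + 14)/(14 + 36)) + 79*(-100) - 100*(-33 + 14)/(14 + 36))) = 1/(-2624 + (5451 + 69*(-19/50) - 7900 - (-1900)/50)) = 1/(-2624 + (5451 + 69*(-19*1/50) - 7900 - (-1900)/50)) = 1/(-2624 + (5451 + 69*(-19/50) - 7900 - 100*(-19/50))) = 1/(-2624 + (5451 - 1311/50 - 7900 + 38)) = 1/(-2624 - 121861/50) = 1/(-253061/50) = -50/253061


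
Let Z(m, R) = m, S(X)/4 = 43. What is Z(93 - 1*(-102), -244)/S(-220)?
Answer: 195/172 ≈ 1.1337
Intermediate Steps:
S(X) = 172 (S(X) = 4*43 = 172)
Z(93 - 1*(-102), -244)/S(-220) = (93 - 1*(-102))/172 = (93 + 102)*(1/172) = 195*(1/172) = 195/172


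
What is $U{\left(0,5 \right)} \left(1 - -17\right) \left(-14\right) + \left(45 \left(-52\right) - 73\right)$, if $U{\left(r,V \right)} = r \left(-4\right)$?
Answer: $-2413$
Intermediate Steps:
$U{\left(r,V \right)} = - 4 r$
$U{\left(0,5 \right)} \left(1 - -17\right) \left(-14\right) + \left(45 \left(-52\right) - 73\right) = \left(-4\right) 0 \left(1 - -17\right) \left(-14\right) + \left(45 \left(-52\right) - 73\right) = 0 \left(1 + 17\right) \left(-14\right) - 2413 = 0 \cdot 18 \left(-14\right) - 2413 = 0 \left(-14\right) - 2413 = 0 - 2413 = -2413$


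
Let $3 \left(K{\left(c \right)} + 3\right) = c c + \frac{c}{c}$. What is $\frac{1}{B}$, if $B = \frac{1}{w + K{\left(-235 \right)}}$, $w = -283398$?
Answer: $- \frac{794977}{3} \approx -2.6499 \cdot 10^{5}$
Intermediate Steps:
$K{\left(c \right)} = - \frac{8}{3} + \frac{c^{2}}{3}$ ($K{\left(c \right)} = -3 + \frac{c c + \frac{c}{c}}{3} = -3 + \frac{c^{2} + 1}{3} = -3 + \frac{1 + c^{2}}{3} = -3 + \left(\frac{1}{3} + \frac{c^{2}}{3}\right) = - \frac{8}{3} + \frac{c^{2}}{3}$)
$B = - \frac{3}{794977}$ ($B = \frac{1}{-283398 - \left(\frac{8}{3} - \frac{\left(-235\right)^{2}}{3}\right)} = \frac{1}{-283398 + \left(- \frac{8}{3} + \frac{1}{3} \cdot 55225\right)} = \frac{1}{-283398 + \left(- \frac{8}{3} + \frac{55225}{3}\right)} = \frac{1}{-283398 + \frac{55217}{3}} = \frac{1}{- \frac{794977}{3}} = - \frac{3}{794977} \approx -3.7737 \cdot 10^{-6}$)
$\frac{1}{B} = \frac{1}{- \frac{3}{794977}} = - \frac{794977}{3}$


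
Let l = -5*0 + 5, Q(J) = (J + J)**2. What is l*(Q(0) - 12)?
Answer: -60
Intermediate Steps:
Q(J) = 4*J**2 (Q(J) = (2*J)**2 = 4*J**2)
l = 5 (l = 0 + 5 = 5)
l*(Q(0) - 12) = 5*(4*0**2 - 12) = 5*(4*0 - 12) = 5*(0 - 12) = 5*(-12) = -60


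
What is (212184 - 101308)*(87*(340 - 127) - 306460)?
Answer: -31924415804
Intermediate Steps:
(212184 - 101308)*(87*(340 - 127) - 306460) = 110876*(87*213 - 306460) = 110876*(18531 - 306460) = 110876*(-287929) = -31924415804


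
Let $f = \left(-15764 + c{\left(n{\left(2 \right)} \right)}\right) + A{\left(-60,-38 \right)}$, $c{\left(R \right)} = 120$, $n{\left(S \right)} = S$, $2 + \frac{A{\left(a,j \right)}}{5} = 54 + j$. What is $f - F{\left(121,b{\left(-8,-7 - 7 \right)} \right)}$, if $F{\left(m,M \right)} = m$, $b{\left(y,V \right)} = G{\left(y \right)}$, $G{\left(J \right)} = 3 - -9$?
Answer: $-15695$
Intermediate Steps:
$G{\left(J \right)} = 12$ ($G{\left(J \right)} = 3 + 9 = 12$)
$b{\left(y,V \right)} = 12$
$A{\left(a,j \right)} = 260 + 5 j$ ($A{\left(a,j \right)} = -10 + 5 \left(54 + j\right) = -10 + \left(270 + 5 j\right) = 260 + 5 j$)
$f = -15574$ ($f = \left(-15764 + 120\right) + \left(260 + 5 \left(-38\right)\right) = -15644 + \left(260 - 190\right) = -15644 + 70 = -15574$)
$f - F{\left(121,b{\left(-8,-7 - 7 \right)} \right)} = -15574 - 121 = -15695$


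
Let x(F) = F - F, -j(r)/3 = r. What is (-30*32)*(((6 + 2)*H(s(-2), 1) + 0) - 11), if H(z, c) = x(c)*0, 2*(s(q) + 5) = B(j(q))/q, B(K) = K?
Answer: 10560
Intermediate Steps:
j(r) = -3*r
x(F) = 0
s(q) = -13/2 (s(q) = -5 + ((-3*q)/q)/2 = -5 + (½)*(-3) = -5 - 3/2 = -13/2)
H(z, c) = 0 (H(z, c) = 0*0 = 0)
(-30*32)*(((6 + 2)*H(s(-2), 1) + 0) - 11) = (-30*32)*(((6 + 2)*0 + 0) - 11) = -960*((8*0 + 0) - 11) = -960*((0 + 0) - 11) = -960*(0 - 11) = -960*(-11) = 10560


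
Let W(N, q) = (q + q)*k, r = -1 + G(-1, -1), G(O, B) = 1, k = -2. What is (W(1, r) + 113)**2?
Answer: 12769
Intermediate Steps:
r = 0 (r = -1 + 1 = 0)
W(N, q) = -4*q (W(N, q) = (q + q)*(-2) = (2*q)*(-2) = -4*q)
(W(1, r) + 113)**2 = (-4*0 + 113)**2 = (0 + 113)**2 = 113**2 = 12769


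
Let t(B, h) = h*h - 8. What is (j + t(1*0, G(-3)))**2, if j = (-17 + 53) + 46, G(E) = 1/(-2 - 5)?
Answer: 13155129/2401 ≈ 5479.0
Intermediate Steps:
G(E) = -1/7 (G(E) = 1/(-7) = -1/7)
t(B, h) = -8 + h**2 (t(B, h) = h**2 - 8 = -8 + h**2)
j = 82 (j = 36 + 46 = 82)
(j + t(1*0, G(-3)))**2 = (82 + (-8 + (-1/7)**2))**2 = (82 + (-8 + 1/49))**2 = (82 - 391/49)**2 = (3627/49)**2 = 13155129/2401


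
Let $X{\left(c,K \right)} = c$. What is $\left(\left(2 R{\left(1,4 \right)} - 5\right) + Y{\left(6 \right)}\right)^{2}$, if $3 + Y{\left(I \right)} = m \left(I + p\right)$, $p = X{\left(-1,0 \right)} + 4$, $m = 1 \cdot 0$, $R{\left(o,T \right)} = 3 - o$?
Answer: $16$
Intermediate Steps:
$m = 0$
$p = 3$ ($p = -1 + 4 = 3$)
$Y{\left(I \right)} = -3$ ($Y{\left(I \right)} = -3 + 0 \left(I + 3\right) = -3 + 0 \left(3 + I\right) = -3 + 0 = -3$)
$\left(\left(2 R{\left(1,4 \right)} - 5\right) + Y{\left(6 \right)}\right)^{2} = \left(\left(2 \left(3 - 1\right) - 5\right) - 3\right)^{2} = \left(\left(2 \cdot 2 - 5\right) - 3\right)^{2} = \left(\left(4 - 5\right) - 3\right)^{2} = \left(-1 - 3\right)^{2} = \left(-4\right)^{2} = 16$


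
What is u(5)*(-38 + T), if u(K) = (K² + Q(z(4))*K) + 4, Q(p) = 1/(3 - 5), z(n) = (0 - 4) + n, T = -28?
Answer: -1749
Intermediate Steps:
z(n) = -4 + n
Q(p) = -½ (Q(p) = 1/(-2) = -½)
u(K) = 4 + K² - K/2 (u(K) = (K² - K/2) + 4 = 4 + K² - K/2)
u(5)*(-38 + T) = (4 + 5² - ½*5)*(-38 - 28) = (4 + 25 - 5/2)*(-66) = (53/2)*(-66) = -1749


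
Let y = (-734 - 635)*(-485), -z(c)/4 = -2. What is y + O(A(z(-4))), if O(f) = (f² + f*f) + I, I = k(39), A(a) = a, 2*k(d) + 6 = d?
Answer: 1328219/2 ≈ 6.6411e+5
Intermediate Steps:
k(d) = -3 + d/2
z(c) = 8 (z(c) = -4*(-2) = 8)
y = 663965 (y = -1369*(-485) = 663965)
I = 33/2 (I = -3 + (½)*39 = -3 + 39/2 = 33/2 ≈ 16.500)
O(f) = 33/2 + 2*f² (O(f) = (f² + f*f) + 33/2 = (f² + f²) + 33/2 = 2*f² + 33/2 = 33/2 + 2*f²)
y + O(A(z(-4))) = 663965 + (33/2 + 2*8²) = 663965 + (33/2 + 2*64) = 663965 + (33/2 + 128) = 663965 + 289/2 = 1328219/2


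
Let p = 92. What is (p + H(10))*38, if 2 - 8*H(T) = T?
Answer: 3458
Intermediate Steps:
H(T) = ¼ - T/8
(p + H(10))*38 = (92 + (¼ - ⅛*10))*38 = (92 + (¼ - 5/4))*38 = (92 - 1)*38 = 91*38 = 3458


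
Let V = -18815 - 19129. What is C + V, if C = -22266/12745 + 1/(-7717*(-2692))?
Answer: -10046770988032799/264766720180 ≈ -37946.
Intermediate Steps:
V = -37944
C = -462557522879/264766720180 (C = -22266*1/12745 - 1/7717*(-1/2692) = -22266/12745 + 1/20774164 = -462557522879/264766720180 ≈ -1.7470)
C + V = -462557522879/264766720180 - 37944 = -10046770988032799/264766720180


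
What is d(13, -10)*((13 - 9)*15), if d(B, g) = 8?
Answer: 480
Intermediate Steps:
d(13, -10)*((13 - 9)*15) = 8*((13 - 9)*15) = 8*(4*15) = 8*60 = 480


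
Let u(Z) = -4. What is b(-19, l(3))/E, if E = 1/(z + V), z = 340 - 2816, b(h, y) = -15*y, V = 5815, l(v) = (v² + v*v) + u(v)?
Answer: -701190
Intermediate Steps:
l(v) = -4 + 2*v² (l(v) = (v² + v*v) - 4 = (v² + v²) - 4 = 2*v² - 4 = -4 + 2*v²)
z = -2476
E = 1/3339 (E = 1/(-2476 + 5815) = 1/3339 ≈ 0.00029949)
b(-19, l(3))/E = (-15*(-4 + 2*3²))/(1/3339) = -15*(-4 + 2*9)*3339 = -15*(-4 + 18)*3339 = -15*14*3339 = -210*3339 = -701190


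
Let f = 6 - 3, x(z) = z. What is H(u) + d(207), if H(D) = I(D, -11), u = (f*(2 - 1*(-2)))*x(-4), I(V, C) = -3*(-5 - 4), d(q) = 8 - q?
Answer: -172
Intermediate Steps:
f = 3
I(V, C) = 27 (I(V, C) = -3*(-9) = 27)
u = -48 (u = (3*(2 - 1*(-2)))*(-4) = (3*(2 + 2))*(-4) = (3*4)*(-4) = 12*(-4) = -48)
H(D) = 27
H(u) + d(207) = 27 + (8 - 1*207) = 27 + (8 - 207) = 27 - 199 = -172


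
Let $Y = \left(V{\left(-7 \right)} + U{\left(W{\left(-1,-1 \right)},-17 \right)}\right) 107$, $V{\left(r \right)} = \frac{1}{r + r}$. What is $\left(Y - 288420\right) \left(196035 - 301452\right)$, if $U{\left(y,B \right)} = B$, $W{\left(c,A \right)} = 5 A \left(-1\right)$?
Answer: $\frac{428357024901}{14} \approx 3.0597 \cdot 10^{10}$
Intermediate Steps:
$W{\left(c,A \right)} = - 5 A$
$V{\left(r \right)} = \frac{1}{2 r}$
$Y = - \frac{25573}{14}$ ($Y = \left(\frac{1}{2 \left(-7\right)} - 17\right) 107 = \left(\frac{1}{2} \left(- \frac{1}{7}\right) - 17\right) 107 = \left(- \frac{1}{14} - 17\right) 107 = \left(- \frac{239}{14}\right) 107 = - \frac{25573}{14} \approx -1826.6$)
$\left(Y - 288420\right) \left(196035 - 301452\right) = \left(- \frac{25573}{14} - 288420\right) \left(196035 - 301452\right) = \left(- \frac{4063453}{14}\right) \left(-105417\right) = \frac{428357024901}{14}$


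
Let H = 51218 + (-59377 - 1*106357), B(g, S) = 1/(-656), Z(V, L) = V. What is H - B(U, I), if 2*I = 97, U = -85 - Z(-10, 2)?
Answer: -75122495/656 ≈ -1.1452e+5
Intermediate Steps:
U = -75 (U = -85 - 1*(-10) = -85 + 10 = -75)
I = 97/2 (I = (1/2)*97 = 97/2 ≈ 48.500)
B(g, S) = -1/656
H = -114516 (H = 51218 + (-59377 - 106357) = 51218 - 165734 = -114516)
H - B(U, I) = -114516 - 1*(-1/656) = -114516 + 1/656 = -75122495/656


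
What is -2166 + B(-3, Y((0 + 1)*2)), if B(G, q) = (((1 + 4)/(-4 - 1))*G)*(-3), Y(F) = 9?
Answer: -2175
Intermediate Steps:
B(G, q) = 3*G (B(G, q) = ((5/(-5))*G)*(-3) = ((5*(-⅕))*G)*(-3) = -G*(-3) = 3*G)
-2166 + B(-3, Y((0 + 1)*2)) = -2166 + 3*(-3) = -2166 - 9 = -2175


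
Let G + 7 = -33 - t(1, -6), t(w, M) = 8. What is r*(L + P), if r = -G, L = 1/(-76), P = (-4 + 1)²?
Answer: 8196/19 ≈ 431.37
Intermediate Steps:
P = 9 (P = (-3)² = 9)
L = -1/76 ≈ -0.013158
G = -48 (G = -7 + (-33 - 1*8) = -7 + (-33 - 8) = -7 - 41 = -48)
r = 48 (r = -1*(-48) = 48)
r*(L + P) = 48*(-1/76 + 9) = 48*(683/76) = 8196/19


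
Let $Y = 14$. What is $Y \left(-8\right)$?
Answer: $-112$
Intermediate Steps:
$Y \left(-8\right) = 14 \left(-8\right) = -112$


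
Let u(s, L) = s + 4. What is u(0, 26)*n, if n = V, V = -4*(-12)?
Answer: 192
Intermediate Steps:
V = 48
n = 48
u(s, L) = 4 + s
u(0, 26)*n = (4 + 0)*48 = 4*48 = 192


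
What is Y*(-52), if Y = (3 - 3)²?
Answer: 0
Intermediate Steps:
Y = 0 (Y = 0² = 0)
Y*(-52) = 0*(-52) = 0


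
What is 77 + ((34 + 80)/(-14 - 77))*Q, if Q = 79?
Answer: -1999/91 ≈ -21.967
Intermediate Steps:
77 + ((34 + 80)/(-14 - 77))*Q = 77 + ((34 + 80)/(-14 - 77))*79 = 77 + (114/(-91))*79 = 77 + (114*(-1/91))*79 = 77 - 114/91*79 = 77 - 9006/91 = -1999/91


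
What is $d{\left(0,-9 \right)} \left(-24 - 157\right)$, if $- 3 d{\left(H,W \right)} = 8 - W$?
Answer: $\frac{3077}{3} \approx 1025.7$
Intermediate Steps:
$d{\left(H,W \right)} = - \frac{8}{3} + \frac{W}{3}$ ($d{\left(H,W \right)} = - \frac{8 - W}{3} = - \frac{8}{3} + \frac{W}{3}$)
$d{\left(0,-9 \right)} \left(-24 - 157\right) = \left(- \frac{8}{3} + \frac{1}{3} \left(-9\right)\right) \left(-24 - 157\right) = \left(- \frac{8}{3} - 3\right) \left(-181\right) = \left(- \frac{17}{3}\right) \left(-181\right) = \frac{3077}{3}$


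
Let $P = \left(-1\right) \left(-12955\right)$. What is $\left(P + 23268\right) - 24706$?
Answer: $11517$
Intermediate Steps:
$P = 12955$
$\left(P + 23268\right) - 24706 = \left(12955 + 23268\right) - 24706 = 36223 - 24706 = 11517$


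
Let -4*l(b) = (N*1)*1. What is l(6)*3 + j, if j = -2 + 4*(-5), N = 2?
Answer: -47/2 ≈ -23.500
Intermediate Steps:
j = -22 (j = -2 - 20 = -22)
l(b) = -½ (l(b) = -2*1/4 = -1/2 = -¼*2 = -½)
l(6)*3 + j = -½*3 - 22 = -3/2 - 22 = -47/2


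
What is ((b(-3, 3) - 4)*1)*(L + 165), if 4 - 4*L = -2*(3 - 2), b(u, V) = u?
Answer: -2331/2 ≈ -1165.5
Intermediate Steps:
L = 3/2 (L = 1 - (-1)*(3 - 2)/2 = 1 - (-1)/2 = 1 - ¼*(-2) = 1 + ½ = 3/2 ≈ 1.5000)
((b(-3, 3) - 4)*1)*(L + 165) = ((-3 - 4)*1)*(3/2 + 165) = -7*1*(333/2) = -7*333/2 = -2331/2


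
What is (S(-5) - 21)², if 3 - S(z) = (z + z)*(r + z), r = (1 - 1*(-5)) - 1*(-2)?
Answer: 144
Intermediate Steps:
r = 8 (r = (1 + 5) + 2 = 6 + 2 = 8)
S(z) = 3 - 2*z*(8 + z) (S(z) = 3 - (z + z)*(8 + z) = 3 - 2*z*(8 + z))
(S(-5) - 21)² = ((3 - 16*(-5) - 2*(-5)²) - 21)² = ((3 + 80 - 2*25) - 21)² = ((3 + 80 - 50) - 21)² = (33 - 21)² = 12² = 144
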